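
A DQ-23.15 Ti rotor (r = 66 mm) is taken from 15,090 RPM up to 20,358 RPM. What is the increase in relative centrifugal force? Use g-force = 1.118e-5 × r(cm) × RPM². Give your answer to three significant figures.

r = 66 mm = 6.6 cm
RCF₁ = 1.118 × 10⁻⁵ × 6.6 × (15090)² = 1.118 × 10⁻⁵ × 6.6 × 227,708,100 ≈ 16,802.1 × g
RCF₂ = 1.118 × 10⁻⁵ × 6.6 × (20358)² = 1.118 × 10⁻⁵ × 6.6 × 414,448,164 ≈ 30,581.3 × g
Increase = 30,581.3 − 16,802.1 = 13,779.2

13800 g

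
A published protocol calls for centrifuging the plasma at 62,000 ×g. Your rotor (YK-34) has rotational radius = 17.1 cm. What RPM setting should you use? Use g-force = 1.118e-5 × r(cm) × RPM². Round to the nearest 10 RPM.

N ≈ 18010 RPM

62,000 = 1.118 × 10⁻⁵ × 17.1 × N²
N² = 62,000 / (19.1178 × 10⁻⁵) = 324,305,098
N ≈ √324,305,098 ≈ 18,008.5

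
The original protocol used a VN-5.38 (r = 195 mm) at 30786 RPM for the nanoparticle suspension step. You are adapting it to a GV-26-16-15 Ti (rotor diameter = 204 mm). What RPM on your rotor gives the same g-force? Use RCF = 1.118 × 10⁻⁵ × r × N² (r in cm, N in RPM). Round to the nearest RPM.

≈ 42567 RPM

Original rotor: r = 195 mm = 19.5 cm
RCF_original = 1.118 × 10⁻⁵ × 19.5 × (30786)² = 1.118 × 10⁻⁵ × 19.5 × 947,777,796 ≈ 206,625 × g
Your rotor: r = 204 mm / 2 = 102 mm = 10.2 cm
206,625 = 1.118 × 10⁻⁵ × 10.2 × N²
N² = 206,625 / (11.4036 × 10⁻⁵) = 1,811,927,812
N ≈ √1,811,927,812 ≈ 42,566.7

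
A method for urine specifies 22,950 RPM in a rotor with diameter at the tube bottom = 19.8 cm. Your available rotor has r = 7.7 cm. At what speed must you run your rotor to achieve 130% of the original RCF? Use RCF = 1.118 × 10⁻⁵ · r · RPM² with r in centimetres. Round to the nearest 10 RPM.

29670 RPM

Original rotor: r = 19.8 / 2 = 9.9 cm
RCF = 1.118 × 10⁻⁵ × r × N²
RCF_original = 1.118 × 10⁻⁵ × 9.9 × (22950)² = 1.118 × 10⁻⁵ × 9.9 × 526,702,500 ≈ 58,296.5 × g
Target RCF = 1.3 × 58,296.5 ≈ 75,785.4 × g
75,785.4 = 1.118 × 10⁻⁵ × 7.7 × N²
N² = 75,785.4 / (8.6086 × 10⁻⁵) = 880,345,236
N ≈ √880,345,236 ≈ 29,670.6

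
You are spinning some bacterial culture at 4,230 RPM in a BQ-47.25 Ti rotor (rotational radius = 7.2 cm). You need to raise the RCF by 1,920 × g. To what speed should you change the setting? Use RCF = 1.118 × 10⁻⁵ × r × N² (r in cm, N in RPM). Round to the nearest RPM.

≈ 6461 RPM

Current RCF = 1.118 × 10⁻⁵ × 7.2 × (4230)² = 1.118 × 10⁻⁵ × 7.2 × 17,892,900 ≈ 1,440.3 × g
Target RCF = 1,440.3 + 1,920 = 3,360.3 × g
N² = 3,360.3 / (8.0496 × 10⁻⁵) = 41,744,931
N ≈ √41,744,931 ≈ 6,461.0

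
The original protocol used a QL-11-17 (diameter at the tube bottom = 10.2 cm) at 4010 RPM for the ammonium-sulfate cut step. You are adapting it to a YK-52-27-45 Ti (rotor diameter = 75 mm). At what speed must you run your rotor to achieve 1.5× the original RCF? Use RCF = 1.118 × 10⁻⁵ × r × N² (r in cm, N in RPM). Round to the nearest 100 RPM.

Original rotor: r = 10.2 / 2 = 5.1 cm
RCF = 1.118 × 10⁻⁵ × r × N²
RCF_original = 1.118 × 10⁻⁵ × 5.1 × (4010)² = 1.118 × 10⁻⁵ × 5.1 × 16,080,100 ≈ 916.9 × g
Target RCF = 1.5 × 916.9 ≈ 1,375.3 × g
Your rotor: r = 75 mm / 2 = 37.5 mm = 3.75 cm
1,375.3 = 1.118 × 10⁻⁵ × 3.75 × N²
N² = 1,375.3 / (4.1925 × 10⁻⁵) = 32,803,816
N ≈ √32,803,816 ≈ 5,727.5

≈ 5700 RPM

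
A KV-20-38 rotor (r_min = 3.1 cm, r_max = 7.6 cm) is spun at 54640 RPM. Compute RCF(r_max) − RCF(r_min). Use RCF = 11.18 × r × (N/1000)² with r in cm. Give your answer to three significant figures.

≈ 150000 g

RCF_max = 11.18 × 7.6 × (54.64)² = 11.18 × 7.6 × 2,985.5296 ≈ 253,674.5 × g
RCF_min = 11.18 × 3.1 × (54.64)² = 11.18 × 3.1 × 2,985.5296 ≈ 103,472.5 × g
ΔRCF = 253,674.5 − 103,472.5 = 150,202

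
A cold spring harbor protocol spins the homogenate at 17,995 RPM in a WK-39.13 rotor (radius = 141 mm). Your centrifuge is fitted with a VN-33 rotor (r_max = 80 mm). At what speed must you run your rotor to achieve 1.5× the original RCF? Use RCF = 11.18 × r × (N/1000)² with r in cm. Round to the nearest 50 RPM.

Original rotor: r = 141 mm = 14.1 cm
RCF_original = 11.18 × 14.1 × (17.995)² = 11.18 × 14.1 × 323.820025 ≈ 51,046.3 × g
Target RCF = 1.5 × 51,046.3 ≈ 76,569.5 × g
Your rotor: r = 80 mm = 8.0 cm
76,569.5 = 11.18 × 8 × (N/1000)²
(N/1000)² = 76,569.5 / 89.44 = 856.0991
N = 1000 × √856.0991 ≈ 29,259.2

≈ 29250 RPM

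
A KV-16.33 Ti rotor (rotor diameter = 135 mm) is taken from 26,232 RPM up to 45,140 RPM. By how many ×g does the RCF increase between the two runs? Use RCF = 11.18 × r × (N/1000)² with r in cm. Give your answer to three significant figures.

≈ 102000 ×g

r = 135 mm / 2 = 67.5 mm = 6.75 cm
RCF₁ = 11.18 × 6.75 × (26.232)² = 11.18 × 6.75 × 688.117824 ≈ 51,928.8 × g
RCF₂ = 11.18 × 6.75 × (45.14)² = 11.18 × 6.75 × 2,037.6196 ≈ 153,769 × g
Increase = 153,769 − 51,928.8 = 101,840.2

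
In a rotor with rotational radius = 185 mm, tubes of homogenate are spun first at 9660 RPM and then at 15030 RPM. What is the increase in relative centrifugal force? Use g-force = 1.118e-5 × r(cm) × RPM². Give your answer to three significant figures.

27400 g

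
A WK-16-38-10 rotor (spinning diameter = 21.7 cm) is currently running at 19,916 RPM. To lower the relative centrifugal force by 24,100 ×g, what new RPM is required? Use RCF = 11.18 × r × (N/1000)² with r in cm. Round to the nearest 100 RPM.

N₂ ≈ 14100 RPM

r = 21.7 / 2 = 10.85 cm
Current RCF = 11.18 × 10.85 × (19.916)² = 11.18 × 10.85 × 396.647056 ≈ 48,114.5 × g
Target RCF = 48,114.5 − 24,100 = 24,014.5 × g
(N/1000)² = 24,014.5 / 121.303 = 197.9712
N = 1000 × √197.9712 ≈ 14,070.2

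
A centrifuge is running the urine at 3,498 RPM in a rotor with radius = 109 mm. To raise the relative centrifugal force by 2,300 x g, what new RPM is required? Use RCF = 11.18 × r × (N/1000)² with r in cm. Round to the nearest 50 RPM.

≈ 5600 RPM

r = 109 mm = 10.9 cm
Current RCF = 11.18 × 10.9 × (3.498)² = 11.18 × 10.9 × 12.236004 ≈ 1,491.1 × g
Target RCF = 1,491.1 + 2,300 = 3,791.1 × g
(N/1000)² = 3,791.1 / 121.862 = 31.10978
N = 1000 × √31.10978 ≈ 5,577.6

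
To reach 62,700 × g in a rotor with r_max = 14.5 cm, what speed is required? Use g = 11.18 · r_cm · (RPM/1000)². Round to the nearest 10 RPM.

RCF = 11.18 × r × (N/1000)²
62,700 = 11.18 × 14.5 × (N/1000)²
(N/1000)² = 62,700 / 162.11 = 386.7744
N = 1000 × √386.7744 ≈ 19,666.6

N ≈ 19670 RPM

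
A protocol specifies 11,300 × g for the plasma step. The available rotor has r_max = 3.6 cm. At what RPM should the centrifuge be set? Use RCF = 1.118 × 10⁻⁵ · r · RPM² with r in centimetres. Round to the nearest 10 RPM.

N ≈ 16760 RPM

11,300 = 1.118 × 10⁻⁵ × 3.6 × N²
N² = 11,300 / (4.0248 × 10⁻⁵) = 280,759,292
N ≈ √280,759,292 ≈ 16,755.9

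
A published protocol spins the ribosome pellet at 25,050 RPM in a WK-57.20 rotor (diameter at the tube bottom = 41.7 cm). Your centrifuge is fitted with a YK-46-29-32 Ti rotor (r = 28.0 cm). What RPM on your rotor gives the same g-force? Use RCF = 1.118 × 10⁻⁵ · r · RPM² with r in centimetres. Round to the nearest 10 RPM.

Original rotor: r = 41.7 / 2 = 20.85 cm
RCF_original = 1.118 × 10⁻⁵ × 20.85 × (25050)² = 1.118 × 10⁻⁵ × 20.85 × 627,502,500 ≈ 146,272.7 × g
146,272.7 = 1.118 × 10⁻⁵ × 28 × N²
N² = 146,272.7 / (31.304 × 10⁻⁵) = 467,265,206
N ≈ √467,265,206 ≈ 21,616.3

≈ 21620 RPM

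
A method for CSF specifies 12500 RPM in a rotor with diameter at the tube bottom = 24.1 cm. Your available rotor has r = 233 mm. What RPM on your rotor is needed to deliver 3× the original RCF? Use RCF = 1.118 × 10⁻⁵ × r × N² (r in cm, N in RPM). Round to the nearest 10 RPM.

Original rotor: r = 24.1 / 2 = 12.05 cm
RCF_original = 1.118 × 10⁻⁵ × 12.05 × (12500)² = 1.118 × 10⁻⁵ × 12.05 × 156,250,000 ≈ 21,049.8 × g
Target RCF = 3 × 21,049.8 ≈ 63,149.4 × g
Your rotor: r = 233 mm = 23.3 cm
63,149.4 = 1.118 × 10⁻⁵ × 23.3 × N²
N² = 63,149.4 / (26.0494 × 10⁻⁵) = 242,421,706
N ≈ √242,421,706 ≈ 15,569.9

≈ 15570 RPM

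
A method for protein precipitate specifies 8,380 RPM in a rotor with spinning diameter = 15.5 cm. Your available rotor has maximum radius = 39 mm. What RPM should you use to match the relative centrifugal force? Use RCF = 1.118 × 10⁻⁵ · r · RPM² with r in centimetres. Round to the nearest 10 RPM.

≈ 11810 RPM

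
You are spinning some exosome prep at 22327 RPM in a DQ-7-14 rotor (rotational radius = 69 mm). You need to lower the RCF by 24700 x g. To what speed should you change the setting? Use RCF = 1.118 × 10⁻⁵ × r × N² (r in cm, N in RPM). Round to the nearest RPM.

13353 RPM

r = 69 mm = 6.9 cm
Current RCF = 1.118 × 10⁻⁵ × 6.9 × (22327)² = 1.118 × 10⁻⁵ × 6.9 × 498,494,929 ≈ 38,454.9 × g
Target RCF = 38,454.9 − 24,700 = 13,754.9 × g
N² = 13,754.9 / (7.7142 × 10⁻⁵) = 178,306,240
N ≈ √178,306,240 ≈ 13,353.1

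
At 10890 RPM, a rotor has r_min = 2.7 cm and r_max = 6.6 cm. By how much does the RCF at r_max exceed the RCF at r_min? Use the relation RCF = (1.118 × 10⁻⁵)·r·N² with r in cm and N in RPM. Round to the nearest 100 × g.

ΔRCF = 1.118 × 10⁻⁵ × (r_max − r_min) × N² = 1.118 × 10⁻⁵ × 3.9 × 118,592,100 ≈ 5,170.9

5200 × g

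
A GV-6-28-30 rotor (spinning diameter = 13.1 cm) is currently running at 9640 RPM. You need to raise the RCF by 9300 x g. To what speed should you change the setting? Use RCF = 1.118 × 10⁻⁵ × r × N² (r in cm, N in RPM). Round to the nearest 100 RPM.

14800 RPM

r = 13.1 / 2 = 6.55 cm
Current RCF = 1.118 × 10⁻⁵ × 6.55 × (9640)² = 1.118 × 10⁻⁵ × 6.55 × 92,929,600 ≈ 6,805.1 × g
Target RCF = 6,805.1 + 9,300 = 16,105.1 × g
N² = 16,105.1 / (7.3229 × 10⁻⁵) = 219,927,897
N ≈ √219,927,897 ≈ 14,830.0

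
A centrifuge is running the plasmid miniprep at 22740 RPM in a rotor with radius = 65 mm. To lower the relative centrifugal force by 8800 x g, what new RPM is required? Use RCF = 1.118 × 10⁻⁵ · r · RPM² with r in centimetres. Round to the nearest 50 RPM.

r = 65 mm = 6.5 cm
Current RCF = 1.118 × 10⁻⁵ × 6.5 × (22740)² = 1.118 × 10⁻⁵ × 6.5 × 517,107,600 ≈ 37,578.2 × g
Target RCF = 37,578.2 − 8,800 = 28,778.2 × g
N² = 28,778.2 / (7.267 × 10⁻⁵) = 396,012,110
N ≈ √396,012,110 ≈ 19,900.1

19900 RPM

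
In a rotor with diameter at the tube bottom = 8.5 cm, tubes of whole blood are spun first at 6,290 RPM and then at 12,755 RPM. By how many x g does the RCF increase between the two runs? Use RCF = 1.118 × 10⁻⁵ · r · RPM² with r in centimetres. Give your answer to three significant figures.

≈ 5850 x g

r = 8.5 / 2 = 4.25 cm
RCF₁ = 1.118 × 10⁻⁵ × 4.25 × (6290)² = 1.118 × 10⁻⁵ × 4.25 × 39,564,100 ≈ 1,879.9 × g
RCF₂ = 1.118 × 10⁻⁵ × 4.25 × (12755)² = 1.118 × 10⁻⁵ × 4.25 × 162,690,025 ≈ 7,730.2 × g
Increase = 7,730.2 − 1,879.9 = 5,850.3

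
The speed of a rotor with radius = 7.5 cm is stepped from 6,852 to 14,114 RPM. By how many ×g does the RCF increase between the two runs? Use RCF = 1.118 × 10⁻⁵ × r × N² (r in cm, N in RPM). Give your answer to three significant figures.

12800 ×g

RCF₁ = 1.118 × 10⁻⁵ × 7.5 × (6852)² = 1.118 × 10⁻⁵ × 7.5 × 46,949,904 ≈ 3,936.7 × g
RCF₂ = 1.118 × 10⁻⁵ × 7.5 × (14114)² = 1.118 × 10⁻⁵ × 7.5 × 199,204,996 ≈ 16,703.3 × g
Increase = 16,703.3 − 3,936.7 = 12,766.6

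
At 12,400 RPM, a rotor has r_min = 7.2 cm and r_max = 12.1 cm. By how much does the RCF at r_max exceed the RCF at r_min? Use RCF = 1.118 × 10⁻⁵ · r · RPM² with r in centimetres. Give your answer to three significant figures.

ΔRCF = 1.118 × 10⁻⁵ × (r_max − r_min) × N² = 1.118 × 10⁻⁵ × 4.9 × 153,760,000 ≈ 8,423.3

≈ 8420 g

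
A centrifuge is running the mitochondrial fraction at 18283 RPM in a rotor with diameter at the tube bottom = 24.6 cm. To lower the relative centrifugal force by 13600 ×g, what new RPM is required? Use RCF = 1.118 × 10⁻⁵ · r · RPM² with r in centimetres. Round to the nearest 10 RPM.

15340 RPM

r = 24.6 / 2 = 12.3 cm
Current RCF = 1.118 × 10⁻⁵ × 12.3 × (18283)² = 1.118 × 10⁻⁵ × 12.3 × 334,268,089 ≈ 45,966.5 × g
Target RCF = 45,966.5 − 13,600 = 32,366.5 × g
N² = 32,366.5 / (13.7514 × 10⁻⁵) = 235,368,762
N ≈ √235,368,762 ≈ 15,341.7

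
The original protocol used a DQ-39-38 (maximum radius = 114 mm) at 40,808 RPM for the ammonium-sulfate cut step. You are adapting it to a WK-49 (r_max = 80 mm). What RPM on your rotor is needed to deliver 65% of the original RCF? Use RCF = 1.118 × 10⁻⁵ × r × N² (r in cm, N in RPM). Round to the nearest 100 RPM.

Original rotor: r = 114 mm = 11.4 cm
RCF = 1.118 × 10⁻⁵ × r × N²
RCF_original = 1.118 × 10⁻⁵ × 11.4 × (40808)² = 1.118 × 10⁻⁵ × 11.4 × 1,665,292,864 ≈ 212,244.9 × g
Target RCF = 0.65 × 212,244.9 ≈ 137,959.2 × g
Your rotor: r = 80 mm = 8.0 cm
137,959.2 = 1.118 × 10⁻⁵ × 8 × N²
N² = 137,959.2 / (8.944 × 10⁻⁵) = 1,542,477,639
N ≈ √1,542,477,639 ≈ 39,274.4

≈ 39300 RPM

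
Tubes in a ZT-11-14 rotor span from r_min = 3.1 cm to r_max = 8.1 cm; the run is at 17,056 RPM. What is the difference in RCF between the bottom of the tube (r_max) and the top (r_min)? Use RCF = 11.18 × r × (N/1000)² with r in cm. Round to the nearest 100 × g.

ΔRCF = 11.18 × (r_max − r_min) × (N/1000)² = 11.18 × 5.0 × 290.907136 ≈ 16,261.7

ΔRCF ≈ 16300 × g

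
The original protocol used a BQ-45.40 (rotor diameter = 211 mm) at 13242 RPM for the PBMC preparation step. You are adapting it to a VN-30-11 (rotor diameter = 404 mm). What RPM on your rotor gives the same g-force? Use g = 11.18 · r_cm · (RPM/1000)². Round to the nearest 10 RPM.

≈ 9570 RPM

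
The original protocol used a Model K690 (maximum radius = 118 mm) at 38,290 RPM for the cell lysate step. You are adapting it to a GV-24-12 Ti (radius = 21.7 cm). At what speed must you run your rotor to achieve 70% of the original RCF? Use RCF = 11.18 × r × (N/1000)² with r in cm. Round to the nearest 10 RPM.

23620 RPM

Original rotor: r = 118 mm = 11.8 cm
RCF_original = 11.18 × 11.8 × (38.29)² = 11.18 × 11.8 × 1,466.1241 ≈ 193,417 × g
Target RCF = 0.7 × 193,417 ≈ 135,391.9 × g
135,391.9 = 11.18 × 21.7 × (N/1000)²
(N/1000)² = 135,391.9 / 242.606 = 558.0732
N = 1000 × √558.0732 ≈ 23,623.6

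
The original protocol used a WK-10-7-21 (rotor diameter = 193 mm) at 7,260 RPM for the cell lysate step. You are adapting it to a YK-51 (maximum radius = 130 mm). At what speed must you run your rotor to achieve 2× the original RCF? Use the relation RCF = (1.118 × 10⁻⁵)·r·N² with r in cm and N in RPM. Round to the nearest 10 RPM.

≈ 8850 RPM

Original rotor: r = 193 mm / 2 = 96.5 mm = 9.65 cm
RCF_original = 1.118 × 10⁻⁵ × 9.65 × (7260)² = 1.118 × 10⁻⁵ × 9.65 × 52,707,600 ≈ 5,686.5 × g
Target RCF = 2 × 5,686.5 ≈ 11,373 × g
Your rotor: r = 130 mm = 13.0 cm
11,373 = 1.118 × 10⁻⁵ × 13 × N²
N² = 11,373 / (14.534 × 10⁻⁵) = 78,250,998
N ≈ √78,250,998 ≈ 8,846.0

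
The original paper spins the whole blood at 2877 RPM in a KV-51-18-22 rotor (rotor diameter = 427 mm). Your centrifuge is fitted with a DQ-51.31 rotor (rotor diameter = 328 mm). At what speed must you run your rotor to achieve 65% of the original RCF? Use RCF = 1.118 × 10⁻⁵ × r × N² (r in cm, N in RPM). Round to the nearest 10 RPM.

2650 RPM

Original rotor: r = 427 mm / 2 = 213.5 mm = 21.35 cm
RCF = 1.118 × 10⁻⁵ × r × N²
RCF_original = 1.118 × 10⁻⁵ × 21.35 × (2877)² = 1.118 × 10⁻⁵ × 21.35 × 8,277,129 ≈ 1,975.7 × g
Target RCF = 0.65 × 1,975.7 ≈ 1,284.2 × g
Your rotor: r = 328 mm / 2 = 164 mm = 16.4 cm
1,284.2 = 1.118 × 10⁻⁵ × 16.4 × N²
N² = 1,284.2 / (18.3352 × 10⁻⁵) = 7,004,014
N ≈ √7,004,014 ≈ 2,646.5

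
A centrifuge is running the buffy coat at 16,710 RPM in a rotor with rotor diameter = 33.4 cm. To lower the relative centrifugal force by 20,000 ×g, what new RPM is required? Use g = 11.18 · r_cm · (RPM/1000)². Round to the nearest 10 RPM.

r = 33.4 / 2 = 16.7 cm
Current RCF = 11.18 × 16.7 × (16.71)² = 11.18 × 16.7 × 279.2241 ≈ 52,132.8 × g
Target RCF = 52,132.8 − 20,000 = 32,132.8 × g
(N/1000)² = 32,132.8 / 186.706 = 172.1037
N = 1000 × √172.1037 ≈ 13,118.8

≈ 13120 RPM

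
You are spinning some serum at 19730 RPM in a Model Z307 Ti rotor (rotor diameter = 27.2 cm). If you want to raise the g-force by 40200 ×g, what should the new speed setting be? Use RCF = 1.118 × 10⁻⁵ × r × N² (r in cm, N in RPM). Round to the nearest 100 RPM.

r = 27.2 / 2 = 13.6 cm
Current RCF = 1.118 × 10⁻⁵ × 13.6 × (19730)² = 1.118 × 10⁻⁵ × 13.6 × 389,272,900 ≈ 59,188.2 × g
Target RCF = 59,188.2 + 40,200 = 99,388.2 × g
N² = 99,388.2 / (15.2048 × 10⁻⁵) = 653,663,317
N ≈ √653,663,317 ≈ 25,566.8

≈ 25600 RPM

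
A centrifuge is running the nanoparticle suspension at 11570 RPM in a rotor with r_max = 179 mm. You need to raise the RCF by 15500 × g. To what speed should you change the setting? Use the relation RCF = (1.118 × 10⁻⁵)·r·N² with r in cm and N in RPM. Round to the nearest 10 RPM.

r = 179 mm = 17.9 cm
Current RCF = 1.118 × 10⁻⁵ × 17.9 × (11570)² = 1.118 × 10⁻⁵ × 17.9 × 133,864,900 ≈ 26,789.3 × g
Target RCF = 26,789.3 + 15,500 = 42,289.3 × g
N² = 42,289.3 / (20.0122 × 10⁻⁵) = 211,317,596
N ≈ √211,317,596 ≈ 14,536.8

14540 RPM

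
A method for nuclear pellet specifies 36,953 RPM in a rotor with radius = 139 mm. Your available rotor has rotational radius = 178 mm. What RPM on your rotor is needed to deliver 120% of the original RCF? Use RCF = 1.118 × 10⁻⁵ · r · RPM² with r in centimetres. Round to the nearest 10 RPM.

Original rotor: r = 139 mm = 13.9 cm
RCF = 1.118 × 10⁻⁵ × r × N²
RCF_original = 1.118 × 10⁻⁵ × 13.9 × (36953)² = 1.118 × 10⁻⁵ × 13.9 × 1,365,524,209 ≈ 212,205.2 × g
Target RCF = 1.2 × 212,205.2 ≈ 254,646.2 × g
Your rotor: r = 178 mm = 17.8 cm
254,646.2 = 1.118 × 10⁻⁵ × 17.8 × N²
N² = 254,646.2 / (19.9004 × 10⁻⁵) = 1,279,603,425
N ≈ √1,279,603,425 ≈ 35,771.5

≈ 35770 RPM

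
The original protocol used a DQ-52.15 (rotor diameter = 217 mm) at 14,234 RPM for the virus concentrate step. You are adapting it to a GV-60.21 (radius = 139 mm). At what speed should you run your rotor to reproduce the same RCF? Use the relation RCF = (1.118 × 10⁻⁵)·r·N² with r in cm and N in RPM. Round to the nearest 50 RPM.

≈ 12600 RPM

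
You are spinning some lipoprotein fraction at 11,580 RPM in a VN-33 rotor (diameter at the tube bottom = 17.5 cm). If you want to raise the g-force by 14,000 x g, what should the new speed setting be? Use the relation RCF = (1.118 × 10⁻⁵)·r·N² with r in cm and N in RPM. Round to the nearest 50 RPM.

r = 17.5 / 2 = 8.75 cm
Current RCF = 1.118 × 10⁻⁵ × 8.75 × (11580)² = 1.118 × 10⁻⁵ × 8.75 × 134,096,400 ≈ 13,118 × g
Target RCF = 13,118 + 14,000 = 27,118 × g
N² = 27,118 / (9.7825 × 10⁻⁵) = 277,209,302
N ≈ √277,209,302 ≈ 16,649.6

16650 RPM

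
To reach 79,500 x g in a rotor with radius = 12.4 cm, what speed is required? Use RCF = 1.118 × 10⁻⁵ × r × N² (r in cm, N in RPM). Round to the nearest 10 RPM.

RCF = 1.118 × 10⁻⁵ × r × N²
79,500 = 1.118 × 10⁻⁵ × 12.4 × N²
N² = 79,500 / (13.8632 × 10⁻⁵) = 573,460,673
N ≈ √573,460,673 ≈ 23,947.0

23950 RPM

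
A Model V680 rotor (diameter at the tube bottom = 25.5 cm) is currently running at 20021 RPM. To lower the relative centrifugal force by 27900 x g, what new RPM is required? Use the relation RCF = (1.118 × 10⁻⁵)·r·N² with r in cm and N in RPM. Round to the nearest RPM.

r = 25.5 / 2 = 12.75 cm
Current RCF = 1.118 × 10⁻⁵ × 12.75 × (20021)² = 1.118 × 10⁻⁵ × 12.75 × 400,840,441 ≈ 57,137.8 × g
Target RCF = 57,137.8 − 27,900 = 29,237.8 × g
N² = 29,237.8 / (14.2545 × 10⁻⁵) = 205,112,771
N ≈ √205,112,771 ≈ 14,321.8

≈ 14322 RPM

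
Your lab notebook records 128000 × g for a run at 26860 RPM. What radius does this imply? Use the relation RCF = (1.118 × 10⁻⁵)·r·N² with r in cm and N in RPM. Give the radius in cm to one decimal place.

128000 = 1.118 × 10⁻⁵ × r × (26860)²
r = 128000 / (1.118 × 10⁻⁵ × 721,459,600) = 128000 / 8065.918 ≈ 15.869 cm

r ≈ 15.9 cm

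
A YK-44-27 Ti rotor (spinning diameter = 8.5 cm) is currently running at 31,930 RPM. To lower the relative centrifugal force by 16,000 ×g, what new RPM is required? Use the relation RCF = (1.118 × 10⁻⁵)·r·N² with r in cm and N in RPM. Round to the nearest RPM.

26130 RPM

r = 8.5 / 2 = 4.25 cm
Current RCF = 1.118 × 10⁻⁵ × 4.25 × (31930)² = 1.118 × 10⁻⁵ × 4.25 × 1,019,524,900 ≈ 48,442.7 × g
Target RCF = 48,442.7 − 16,000 = 32,442.7 × g
N² = 32,442.7 / (4.7515 × 10⁻⁵) = 682,788,593
N ≈ √682,788,593 ≈ 26,130.2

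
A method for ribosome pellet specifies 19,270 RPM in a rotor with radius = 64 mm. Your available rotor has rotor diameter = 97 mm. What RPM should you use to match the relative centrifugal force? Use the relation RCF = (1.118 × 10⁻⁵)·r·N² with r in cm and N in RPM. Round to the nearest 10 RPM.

Original rotor: r = 64 mm = 6.4 cm
RCF_original = 1.118 × 10⁻⁵ × 6.4 × (19270)² = 1.118 × 10⁻⁵ × 6.4 × 371,332,900 ≈ 26,569.6 × g
Your rotor: r = 97 mm / 2 = 48.5 mm = 4.85 cm
26,569.6 = 1.118 × 10⁻⁵ × 4.85 × N²
N² = 26,569.6 / (5.4223 × 10⁻⁵) = 490,006,086
N ≈ √490,006,086 ≈ 22,136.1

≈ 22140 RPM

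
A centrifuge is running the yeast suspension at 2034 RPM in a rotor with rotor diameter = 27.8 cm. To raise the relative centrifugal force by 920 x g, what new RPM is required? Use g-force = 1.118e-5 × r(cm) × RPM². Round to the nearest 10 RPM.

r = 27.8 / 2 = 13.9 cm
Current RCF = 1.118 × 10⁻⁵ × 13.9 × (2034)² = 1.118 × 10⁻⁵ × 13.9 × 4,137,156 ≈ 642.9 × g
Target RCF = 642.9 + 920 = 1,562.9 × g
N² = 1,562.9 / (15.5402 × 10⁻⁵) = 10,057,142
N ≈ √10,057,142 ≈ 3,171.3

N₂ ≈ 3170 RPM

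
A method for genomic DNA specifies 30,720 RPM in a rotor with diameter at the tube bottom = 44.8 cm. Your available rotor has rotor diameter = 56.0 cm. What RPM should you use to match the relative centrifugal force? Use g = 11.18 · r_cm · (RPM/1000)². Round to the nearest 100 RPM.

27500 RPM

Original rotor: r = 44.8 / 2 = 22.4 cm
RCF = 11.18 × r × (N/1000)²
RCF_original = 11.18 × 22.4 × (30.72)² = 11.18 × 22.4 × 943.7184 ≈ 236,337.3 × g
Your rotor: r = 56.0 / 2 = 28 cm
236,337.3 = 11.18 × 28 × (N/1000)²
(N/1000)² = 236,337.3 / 313.04 = 754.9748
N = 1000 × √754.9748 ≈ 27,476.8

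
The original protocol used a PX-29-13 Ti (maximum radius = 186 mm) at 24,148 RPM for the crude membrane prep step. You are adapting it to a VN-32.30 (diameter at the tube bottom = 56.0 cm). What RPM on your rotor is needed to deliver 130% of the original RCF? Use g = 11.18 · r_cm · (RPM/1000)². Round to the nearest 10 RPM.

Original rotor: r = 186 mm = 18.6 cm
RCF = 11.18 × r × (N/1000)²
RCF_original = 11.18 × 18.6 × (24.148)² = 11.18 × 18.6 × 583.125904 ≈ 121,259.9 × g
Target RCF = 1.3 × 121,259.9 ≈ 157,637.9 × g
Your rotor: r = 56.0 / 2 = 28 cm
157,637.9 = 11.18 × 28 × (N/1000)²
(N/1000)² = 157,637.9 / 313.04 = 503.5711
N = 1000 × √503.5711 ≈ 22,440.4

≈ 22440 RPM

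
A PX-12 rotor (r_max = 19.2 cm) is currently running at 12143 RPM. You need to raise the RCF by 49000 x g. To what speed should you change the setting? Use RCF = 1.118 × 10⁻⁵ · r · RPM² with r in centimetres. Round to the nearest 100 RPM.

Current RCF = 1.118 × 10⁻⁵ × 19.2 × (12143)² = 1.118 × 10⁻⁵ × 19.2 × 147,452,449 ≈ 31,651.6 × g
Target RCF = 31,651.6 + 49,000 = 80,651.6 × g
N² = 80,651.6 / (21.4656 × 10⁻⁵) = 375,724,881
N ≈ √375,724,881 ≈ 19,383.6

N₂ ≈ 19400 RPM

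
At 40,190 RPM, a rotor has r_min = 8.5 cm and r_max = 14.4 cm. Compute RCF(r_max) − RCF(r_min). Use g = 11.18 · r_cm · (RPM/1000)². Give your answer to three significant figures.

RCF_max = 11.18 × 14.4 × (40.19)² = 11.18 × 14.4 × 1,615.2361 ≈ 260,040.1 × g
RCF_min = 11.18 × 8.5 × (40.19)² = 11.18 × 8.5 × 1,615.2361 ≈ 153,495.9 × g
ΔRCF = 260,040.1 − 153,495.9 = 106,544.2

≈ 107000 ×g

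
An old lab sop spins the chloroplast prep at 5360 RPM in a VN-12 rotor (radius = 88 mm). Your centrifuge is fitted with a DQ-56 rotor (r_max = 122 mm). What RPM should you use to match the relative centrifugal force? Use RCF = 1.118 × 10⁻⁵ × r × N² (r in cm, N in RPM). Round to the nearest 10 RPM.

≈ 4550 RPM

Original rotor: r = 88 mm = 8.8 cm
RCF = 1.118 × 10⁻⁵ × r × N²
RCF_original = 1.118 × 10⁻⁵ × 8.8 × (5360)² = 1.118 × 10⁻⁵ × 8.8 × 28,729,600 ≈ 2,826.5 × g
Your rotor: r = 122 mm = 12.2 cm
2,826.5 = 1.118 × 10⁻⁵ × 12.2 × N²
N² = 2,826.5 / (13.6396 × 10⁻⁵) = 20,722,748
N ≈ √20,722,748 ≈ 4,552.2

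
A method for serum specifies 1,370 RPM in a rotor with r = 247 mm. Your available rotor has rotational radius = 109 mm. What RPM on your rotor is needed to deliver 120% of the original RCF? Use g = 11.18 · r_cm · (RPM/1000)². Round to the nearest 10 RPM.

≈ 2260 RPM

Original rotor: r = 247 mm = 24.7 cm
RCF_original = 11.18 × 24.7 × (1.37)² = 11.18 × 24.7 × 1.8769 ≈ 518.3 × g
Target RCF = 1.2 × 518.3 ≈ 622 × g
Your rotor: r = 109 mm = 10.9 cm
622 = 11.18 × 10.9 × (N/1000)²
(N/1000)² = 622 / 121.862 = 5.104134
N = 1000 × √5.104134 ≈ 2,259.2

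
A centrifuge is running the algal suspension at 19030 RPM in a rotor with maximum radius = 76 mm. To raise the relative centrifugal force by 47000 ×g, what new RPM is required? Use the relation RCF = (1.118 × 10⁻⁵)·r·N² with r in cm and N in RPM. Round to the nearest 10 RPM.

N₂ ≈ 30250 RPM

r = 76 mm = 7.6 cm
Current RCF = 1.118 × 10⁻⁵ × 7.6 × (19030)² = 1.118 × 10⁻⁵ × 7.6 × 362,140,900 ≈ 30,770.4 × g
Target RCF = 30,770.4 + 47,000 = 77,770.4 × g
N² = 77,770.4 / (8.4968 × 10⁻⁵) = 915,290,462
N ≈ √915,290,462 ≈ 30,253.8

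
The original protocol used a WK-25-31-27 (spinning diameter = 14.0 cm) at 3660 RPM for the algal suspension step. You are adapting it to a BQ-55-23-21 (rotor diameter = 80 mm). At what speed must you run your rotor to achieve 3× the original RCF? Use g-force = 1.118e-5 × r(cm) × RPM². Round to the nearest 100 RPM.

≈ 8400 RPM

Original rotor: r = 14.0 / 2 = 7 cm
RCF = 1.118 × 10⁻⁵ × r × N²
RCF_original = 1.118 × 10⁻⁵ × 7 × (3660)² = 1.118 × 10⁻⁵ × 7 × 13,395,600 ≈ 1,048.3 × g
Target RCF = 3 × 1,048.3 ≈ 3,144.9 × g
Your rotor: r = 80 mm / 2 = 40 mm = 4 cm
3,144.9 = 1.118 × 10⁻⁵ × 4 × N²
N² = 3,144.9 / (4.472 × 10⁻⁵) = 70,324,240
N ≈ √70,324,240 ≈ 8,386.0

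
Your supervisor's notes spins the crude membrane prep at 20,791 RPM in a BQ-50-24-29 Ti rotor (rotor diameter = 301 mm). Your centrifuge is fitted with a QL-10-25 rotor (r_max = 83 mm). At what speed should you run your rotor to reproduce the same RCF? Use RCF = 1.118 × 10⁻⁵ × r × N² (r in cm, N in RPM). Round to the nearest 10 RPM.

Original rotor: r = 301 mm / 2 = 150.5 mm = 15.05 cm
RCF_original = 1.118 × 10⁻⁵ × 15.05 × (20791)² = 1.118 × 10⁻⁵ × 15.05 × 432,265,681 ≈ 72,732.6 × g
Your rotor: r = 83 mm = 8.3 cm
72,732.6 = 1.118 × 10⁻⁵ × 8.3 × N²
N² = 72,732.6 / (9.2794 × 10⁻⁵) = 783,807,143
N ≈ √783,807,143 ≈ 27,996.6

28000 RPM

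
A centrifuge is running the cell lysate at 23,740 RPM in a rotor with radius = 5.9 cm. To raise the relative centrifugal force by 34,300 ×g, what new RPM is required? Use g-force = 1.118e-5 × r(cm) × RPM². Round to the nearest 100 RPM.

N₂ ≈ 32900 RPM

Current RCF = 1.118 × 10⁻⁵ × 5.9 × (23740)² = 1.118 × 10⁻⁵ × 5.9 × 563,587,600 ≈ 37,175.4 × g
Target RCF = 37,175.4 + 34,300 = 71,475.4 × g
N² = 71,475.4 / (6.5962 × 10⁻⁵) = 1,083,584,488
N ≈ √1,083,584,488 ≈ 32,917.8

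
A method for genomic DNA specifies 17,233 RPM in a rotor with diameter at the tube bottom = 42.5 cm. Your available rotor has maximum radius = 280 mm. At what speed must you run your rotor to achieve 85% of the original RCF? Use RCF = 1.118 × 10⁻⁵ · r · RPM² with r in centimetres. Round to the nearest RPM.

13841 RPM

Original rotor: r = 42.5 / 2 = 21.25 cm
RCF_original = 1.118 × 10⁻⁵ × 21.25 × (17233)² = 1.118 × 10⁻⁵ × 21.25 × 296,976,289 ≈ 70,554.1 × g
Target RCF = 0.85 × 70,554.1 ≈ 59,971 × g
Your rotor: r = 280 mm = 28.0 cm
59,971 = 1.118 × 10⁻⁵ × 28 × N²
N² = 59,971 / (31.304 × 10⁻⁵) = 191,576,156
N ≈ √191,576,156 ≈ 13,841.1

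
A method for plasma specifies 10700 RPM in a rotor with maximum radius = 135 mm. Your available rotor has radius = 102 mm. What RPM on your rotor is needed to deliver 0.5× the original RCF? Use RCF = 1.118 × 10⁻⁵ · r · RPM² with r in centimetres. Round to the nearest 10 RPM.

8700 RPM

Original rotor: r = 135 mm = 13.5 cm
RCF_original = 1.118 × 10⁻⁵ × 13.5 × (10700)² = 1.118 × 10⁻⁵ × 13.5 × 114,490,000 ≈ 17,280 × g
Target RCF = 0.5 × 17,280 ≈ 8,640 × g
Your rotor: r = 102 mm = 10.2 cm
8,640 = 1.118 × 10⁻⁵ × 10.2 × N²
N² = 8,640 / (11.4036 × 10⁻⁵) = 75,765,548
N ≈ √75,765,548 ≈ 8,704.3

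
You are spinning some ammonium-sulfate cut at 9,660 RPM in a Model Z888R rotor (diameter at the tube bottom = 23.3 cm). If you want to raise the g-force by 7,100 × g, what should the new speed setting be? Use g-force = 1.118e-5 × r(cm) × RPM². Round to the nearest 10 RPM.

r = 23.3 / 2 = 11.65 cm
Current RCF = 1.118 × 10⁻⁵ × 11.65 × (9660)² = 1.118 × 10⁻⁵ × 11.65 × 93,315,600 ≈ 12,154.1 × g
Target RCF = 12,154.1 + 7,100 = 19,254.1 × g
N² = 19,254.1 / (13.0247 × 10⁻⁵) = 147,827,589
N ≈ √147,827,589 ≈ 12,158.4

≈ 12160 RPM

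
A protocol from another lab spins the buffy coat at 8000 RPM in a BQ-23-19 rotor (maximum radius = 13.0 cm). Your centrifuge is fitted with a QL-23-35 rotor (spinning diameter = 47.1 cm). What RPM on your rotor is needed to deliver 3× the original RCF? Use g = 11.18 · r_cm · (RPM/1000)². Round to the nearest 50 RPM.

RCF = 11.18 × r × (N/1000)²
RCF_original = 11.18 × 13 × (8)² = 11.18 × 13 × 64 ≈ 9,301.8 × g
Target RCF = 3 × 9,301.8 ≈ 27,905.4 × g
Your rotor: r = 47.1 / 2 = 23.55 cm
27,905.4 = 11.18 × 23.55 × (N/1000)²
(N/1000)² = 27,905.4 / 263.289 = 105.9877
N = 1000 × √105.9877 ≈ 10,295.0

10300 RPM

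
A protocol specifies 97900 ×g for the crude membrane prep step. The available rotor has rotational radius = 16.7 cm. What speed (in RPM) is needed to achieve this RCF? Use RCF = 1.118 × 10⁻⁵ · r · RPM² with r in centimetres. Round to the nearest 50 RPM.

RCF = 1.118 × 10⁻⁵ × r × N²
97,900 = 1.118 × 10⁻⁵ × 16.7 × N²
N² = 97,900 / (18.6706 × 10⁻⁵) = 524,353,797
N ≈ √524,353,797 ≈ 22,898.8

N ≈ 22900 RPM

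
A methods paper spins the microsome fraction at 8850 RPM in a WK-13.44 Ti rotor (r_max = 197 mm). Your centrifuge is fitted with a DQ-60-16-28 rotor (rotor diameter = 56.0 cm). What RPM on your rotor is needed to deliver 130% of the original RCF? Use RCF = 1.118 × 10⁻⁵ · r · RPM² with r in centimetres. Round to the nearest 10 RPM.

8460 RPM

Original rotor: r = 197 mm = 19.7 cm
RCF_original = 1.118 × 10⁻⁵ × 19.7 × (8850)² = 1.118 × 10⁻⁵ × 19.7 × 78,322,500 ≈ 17,250.2 × g
Target RCF = 1.3 × 17,250.2 ≈ 22,425.3 × g
Your rotor: r = 56.0 / 2 = 28 cm
22,425.3 = 1.118 × 10⁻⁵ × 28 × N²
N² = 22,425.3 / (31.304 × 10⁻⁵) = 71,637,171
N ≈ √71,637,171 ≈ 8,463.9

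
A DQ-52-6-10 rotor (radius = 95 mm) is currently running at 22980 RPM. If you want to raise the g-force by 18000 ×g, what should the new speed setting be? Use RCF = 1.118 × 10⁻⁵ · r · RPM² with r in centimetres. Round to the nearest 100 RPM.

≈ 26400 RPM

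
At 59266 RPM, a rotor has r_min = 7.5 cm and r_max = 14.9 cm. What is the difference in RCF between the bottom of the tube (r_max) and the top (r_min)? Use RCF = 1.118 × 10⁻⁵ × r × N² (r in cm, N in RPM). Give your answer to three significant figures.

RCF_max = 1.118 × 10⁻⁵ × 14.9 × (59266)² = 1.118 × 10⁻⁵ × 14.9 × 3,512,458,756 ≈ 585,112.4 × g
RCF_min = 1.118 × 10⁻⁵ × 7.5 × (59266)² = 1.118 × 10⁻⁵ × 7.5 × 3,512,458,756 ≈ 294,519.7 × g
ΔRCF = 585,112.4 − 294,519.7 = 290,592.7

≈ 291000 g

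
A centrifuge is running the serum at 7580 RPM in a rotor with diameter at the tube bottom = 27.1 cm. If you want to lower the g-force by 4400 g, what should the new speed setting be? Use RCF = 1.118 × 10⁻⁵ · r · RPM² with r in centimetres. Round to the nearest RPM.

r = 27.1 / 2 = 13.55 cm
Current RCF = 1.118 × 10⁻⁵ × 13.55 × (7580)² = 1.118 × 10⁻⁵ × 13.55 × 57,456,400 ≈ 8,704 × g
Target RCF = 8,704 − 4,400 = 4,304 × g
N² = 4,304 / (15.1489 × 10⁻⁵) = 28,411,304
N ≈ √28,411,304 ≈ 5,330.2

N₂ ≈ 5330 RPM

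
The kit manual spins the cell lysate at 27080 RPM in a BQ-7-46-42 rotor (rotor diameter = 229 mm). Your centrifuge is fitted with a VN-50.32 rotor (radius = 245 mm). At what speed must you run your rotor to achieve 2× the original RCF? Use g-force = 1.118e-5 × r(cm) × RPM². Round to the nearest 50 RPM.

26200 RPM

Original rotor: r = 229 mm / 2 = 114.5 mm = 11.45 cm
RCF_original = 1.118 × 10⁻⁵ × 11.45 × (27080)² = 1.118 × 10⁻⁵ × 11.45 × 733,326,400 ≈ 93,873.8 × g
Target RCF = 2 × 93,873.8 ≈ 187,747.6 × g
Your rotor: r = 245 mm = 24.5 cm
187,747.6 = 1.118 × 10⁻⁵ × 24.5 × N²
N² = 187,747.6 / (27.391 × 10⁻⁵) = 685,435,362
N ≈ √685,435,362 ≈ 26,180.8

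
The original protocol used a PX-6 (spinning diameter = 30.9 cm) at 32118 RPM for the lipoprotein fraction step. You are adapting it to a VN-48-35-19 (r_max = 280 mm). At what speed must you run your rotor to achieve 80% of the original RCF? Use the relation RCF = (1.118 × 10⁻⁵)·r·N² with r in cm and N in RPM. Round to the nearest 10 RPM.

21340 RPM

Original rotor: r = 30.9 / 2 = 15.45 cm
RCF_original = 1.118 × 10⁻⁵ × 15.45 × (32118)² = 1.118 × 10⁻⁵ × 15.45 × 1,031,565,924 ≈ 178,183.4 × g
Target RCF = 0.8 × 178,183.4 ≈ 142,546.7 × g
Your rotor: r = 280 mm = 28.0 cm
142,546.7 = 1.118 × 10⁻⁵ × 28 × N²
N² = 142,546.7 / (31.304 × 10⁻⁵) = 455,362,573
N ≈ √455,362,573 ≈ 21,339.2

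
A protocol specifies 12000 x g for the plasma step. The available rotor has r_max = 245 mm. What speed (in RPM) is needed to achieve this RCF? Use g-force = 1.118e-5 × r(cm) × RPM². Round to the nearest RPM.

N ≈ 6619 RPM

r = 245 mm = 24.5 cm
12,000 = 1.118 × 10⁻⁵ × 24.5 × N²
N² = 12,000 / (27.391 × 10⁻⁵) = 43,810,011
N ≈ √43,810,011 ≈ 6,618.9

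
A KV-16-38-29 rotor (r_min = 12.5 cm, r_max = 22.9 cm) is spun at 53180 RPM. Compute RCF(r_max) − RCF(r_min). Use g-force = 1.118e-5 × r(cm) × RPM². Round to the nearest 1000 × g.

ΔRCF ≈ 329000 g

RCF_max = 1.118 × 10⁻⁵ × 22.9 × (53180)² = 1.118 × 10⁻⁵ × 22.9 × 2,828,112,400 ≈ 724,059 × g
RCF_min = 1.118 × 10⁻⁵ × 12.5 × (53180)² = 1.118 × 10⁻⁵ × 12.5 × 2,828,112,400 ≈ 395,228.7 × g
ΔRCF = 724,059 − 395,228.7 = 328,830.3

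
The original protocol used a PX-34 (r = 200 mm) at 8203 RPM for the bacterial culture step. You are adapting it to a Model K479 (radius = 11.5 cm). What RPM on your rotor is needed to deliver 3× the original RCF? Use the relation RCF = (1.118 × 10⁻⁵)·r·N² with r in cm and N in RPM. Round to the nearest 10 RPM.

18740 RPM

Original rotor: r = 200 mm = 20.0 cm
RCF_original = 1.118 × 10⁻⁵ × 20 × (8203)² = 1.118 × 10⁻⁵ × 20 × 67,289,209 ≈ 15,045.9 × g
Target RCF = 3 × 15,045.9 ≈ 45,137.7 × g
45,137.7 = 1.118 × 10⁻⁵ × 11.5 × N²
N² = 45,137.7 / (12.857 × 10⁻⁵) = 351,074,901
N ≈ √351,074,901 ≈ 18,737.0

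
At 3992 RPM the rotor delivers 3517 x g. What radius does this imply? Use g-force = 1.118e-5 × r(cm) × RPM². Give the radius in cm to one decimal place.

3517 = 1.118 × 10⁻⁵ × r × (3992)²
r = 3517 / (1.118 × 10⁻⁵ × 15,936,064) = 3517 / 178.1652 ≈ 19.740 cm

r ≈ 19.7 cm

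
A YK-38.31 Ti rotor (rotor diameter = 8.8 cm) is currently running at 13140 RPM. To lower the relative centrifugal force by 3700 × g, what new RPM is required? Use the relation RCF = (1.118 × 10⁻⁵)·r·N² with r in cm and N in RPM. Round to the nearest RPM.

r = 8.8 / 2 = 4.4 cm
Current RCF = 1.118 × 10⁻⁵ × 4.4 × (13140)² = 1.118 × 10⁻⁵ × 4.4 × 172,659,600 ≈ 8,493.5 × g
Target RCF = 8,493.5 − 3,700 = 4,793.5 × g
N² = 4,793.5 / (4.9192 × 10⁻⁵) = 97,444,706
N ≈ √97,444,706 ≈ 9,871.4

N₂ ≈ 9871 RPM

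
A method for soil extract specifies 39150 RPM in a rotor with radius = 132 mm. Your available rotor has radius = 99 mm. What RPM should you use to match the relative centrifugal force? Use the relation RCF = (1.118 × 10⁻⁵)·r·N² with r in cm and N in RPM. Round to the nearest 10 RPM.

Original rotor: r = 132 mm = 13.2 cm
RCF = 1.118 × 10⁻⁵ × r × N²
RCF_original = 1.118 × 10⁻⁵ × 13.2 × (39150)² = 1.118 × 10⁻⁵ × 13.2 × 1,532,722,500 ≈ 226,193.1 × g
Your rotor: r = 99 mm = 9.9 cm
226,193.1 = 1.118 × 10⁻⁵ × 9.9 × N²
N² = 226,193.1 / (11.0682 × 10⁻⁵) = 2,043,630,401
N ≈ √2,043,630,401 ≈ 45,206.5

≈ 45210 RPM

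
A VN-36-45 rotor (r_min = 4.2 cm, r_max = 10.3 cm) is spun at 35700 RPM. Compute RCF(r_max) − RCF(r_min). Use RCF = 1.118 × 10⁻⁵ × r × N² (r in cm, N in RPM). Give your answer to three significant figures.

RCF_max = 1.118 × 10⁻⁵ × 10.3 × (35700)² = 1.118 × 10⁻⁵ × 10.3 × 1,274,490,000 ≈ 146,762.6 × g
RCF_min = 1.118 × 10⁻⁵ × 4.2 × (35700)² = 1.118 × 10⁻⁵ × 4.2 × 1,274,490,000 ≈ 59,845 × g
ΔRCF = 146,762.6 − 59,845 = 86,917.6

ΔRCF ≈ 86900 ×g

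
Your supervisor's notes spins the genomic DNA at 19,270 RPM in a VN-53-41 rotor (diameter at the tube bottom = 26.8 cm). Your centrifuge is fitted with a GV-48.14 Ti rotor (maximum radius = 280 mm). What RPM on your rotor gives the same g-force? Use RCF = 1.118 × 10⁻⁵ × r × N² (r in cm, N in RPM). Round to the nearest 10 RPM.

Original rotor: r = 26.8 / 2 = 13.4 cm
RCF_original = 1.118 × 10⁻⁵ × 13.4 × (19270)² = 1.118 × 10⁻⁵ × 13.4 × 371,332,900 ≈ 55,630.1 × g
Your rotor: r = 280 mm = 28.0 cm
55,630.1 = 1.118 × 10⁻⁵ × 28 × N²
N² = 55,630.1 / (31.304 × 10⁻⁵) = 177,709,238
N ≈ √177,709,238 ≈ 13,330.8

≈ 13330 RPM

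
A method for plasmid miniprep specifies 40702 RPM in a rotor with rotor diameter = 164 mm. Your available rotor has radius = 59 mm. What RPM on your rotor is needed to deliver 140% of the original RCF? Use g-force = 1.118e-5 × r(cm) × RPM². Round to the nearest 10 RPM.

56780 RPM

Original rotor: r = 164 mm / 2 = 82 mm = 8.2 cm
RCF_original = 1.118 × 10⁻⁵ × 8.2 × (40702)² = 1.118 × 10⁻⁵ × 8.2 × 1,656,652,804 ≈ 151,875.3 × g
Target RCF = 1.4 × 151,875.3 ≈ 212,625.4 × g
Your rotor: r = 59 mm = 5.9 cm
212,625.4 = 1.118 × 10⁻⁵ × 5.9 × N²
N² = 212,625.4 / (6.5962 × 10⁻⁵) = 3,223,452,897
N ≈ √3,223,452,897 ≈ 56,775.5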